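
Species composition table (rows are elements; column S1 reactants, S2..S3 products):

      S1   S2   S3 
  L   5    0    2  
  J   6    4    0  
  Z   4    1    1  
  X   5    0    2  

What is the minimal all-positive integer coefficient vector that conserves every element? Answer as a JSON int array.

L: 2·5 = 10 | 3·0+5·2 = 10
J: 2·6 = 12 | 3·4+5·0 = 12
Z: 2·4 = 8 | 3·1+5·1 = 8
X: 2·5 = 10 | 3·0+5·2 = 10
gcd(2,3,5) = 1

Coefficients: [2, 3, 5]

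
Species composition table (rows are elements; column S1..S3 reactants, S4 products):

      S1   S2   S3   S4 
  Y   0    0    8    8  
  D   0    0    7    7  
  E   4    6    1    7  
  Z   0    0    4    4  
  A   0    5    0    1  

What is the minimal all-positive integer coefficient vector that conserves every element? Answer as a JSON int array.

Coefficients: [6, 1, 5, 5]

Y: 6·0+1·0+5·8 = 40 | 5·8 = 40
D: 6·0+1·0+5·7 = 35 | 5·7 = 35
E: 6·4+1·6+5·1 = 35 | 5·7 = 35
Z: 6·0+1·0+5·4 = 20 | 5·4 = 20
A: 6·0+1·5+5·0 = 5 | 5·1 = 5
gcd(6,1,5,5) = 1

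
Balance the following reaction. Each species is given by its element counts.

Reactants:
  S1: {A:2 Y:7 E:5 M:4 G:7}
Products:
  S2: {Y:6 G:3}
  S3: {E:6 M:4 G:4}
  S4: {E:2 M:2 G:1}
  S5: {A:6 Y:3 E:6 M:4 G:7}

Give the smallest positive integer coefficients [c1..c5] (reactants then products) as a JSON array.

A: 6·2 = 12 | 6·0+1·0+6·0+2·6 = 12
Y: 6·7 = 42 | 6·6+1·0+6·0+2·3 = 42
E: 6·5 = 30 | 6·0+1·6+6·2+2·6 = 30
M: 6·4 = 24 | 6·0+1·4+6·2+2·4 = 24
G: 6·7 = 42 | 6·3+1·4+6·1+2·7 = 42
gcd(6,6,1,6,2) = 1

Coefficients: [6, 6, 1, 6, 2]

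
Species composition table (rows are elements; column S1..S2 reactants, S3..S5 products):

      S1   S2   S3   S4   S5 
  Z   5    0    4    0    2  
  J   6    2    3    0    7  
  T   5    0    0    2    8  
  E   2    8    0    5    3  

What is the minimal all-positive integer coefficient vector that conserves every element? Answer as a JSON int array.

Z: 4·5+1·0 = 20 | 4·4+2·0+2·2 = 20
J: 4·6+1·2 = 26 | 4·3+2·0+2·7 = 26
T: 4·5+1·0 = 20 | 4·0+2·2+2·8 = 20
E: 4·2+1·8 = 16 | 4·0+2·5+2·3 = 16
gcd(4,1,4,2,2) = 1

Coefficients: [4, 1, 4, 2, 2]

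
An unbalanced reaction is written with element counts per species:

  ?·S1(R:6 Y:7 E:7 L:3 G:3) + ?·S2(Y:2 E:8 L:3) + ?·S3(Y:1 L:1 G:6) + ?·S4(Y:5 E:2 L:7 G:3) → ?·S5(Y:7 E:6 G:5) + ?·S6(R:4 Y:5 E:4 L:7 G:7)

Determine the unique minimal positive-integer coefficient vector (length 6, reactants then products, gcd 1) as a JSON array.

Coefficients: [4, 1, 6, 3, 3, 6]

R: 4·6+1·0+6·0+3·0 = 24 | 3·0+6·4 = 24
Y: 4·7+1·2+6·1+3·5 = 51 | 3·7+6·5 = 51
E: 4·7+1·8+6·0+3·2 = 42 | 3·6+6·4 = 42
L: 4·3+1·3+6·1+3·7 = 42 | 3·0+6·7 = 42
G: 4·3+1·0+6·6+3·3 = 57 | 3·5+6·7 = 57
gcd(4,1,6,3,3,6) = 1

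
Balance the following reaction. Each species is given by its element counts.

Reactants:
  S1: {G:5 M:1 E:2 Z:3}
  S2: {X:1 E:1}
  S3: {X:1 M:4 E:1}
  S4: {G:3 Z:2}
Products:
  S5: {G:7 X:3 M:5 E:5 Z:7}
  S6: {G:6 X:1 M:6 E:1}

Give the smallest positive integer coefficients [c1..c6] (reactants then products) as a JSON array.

Coefficients: [3, 5, 6, 6, 3, 2]

G: 3·5+5·0+6·0+6·3 = 33 | 3·7+2·6 = 33
X: 3·0+5·1+6·1+6·0 = 11 | 3·3+2·1 = 11
M: 3·1+5·0+6·4+6·0 = 27 | 3·5+2·6 = 27
E: 3·2+5·1+6·1+6·0 = 17 | 3·5+2·1 = 17
Z: 3·3+5·0+6·0+6·2 = 21 | 3·7+2·0 = 21
gcd(3,5,6,6,3,2) = 1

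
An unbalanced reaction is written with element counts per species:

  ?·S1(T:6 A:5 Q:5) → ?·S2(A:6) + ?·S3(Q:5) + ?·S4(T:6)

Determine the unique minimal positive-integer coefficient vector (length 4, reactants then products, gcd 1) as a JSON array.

Coefficients: [6, 5, 6, 6]

T: 6·6 = 36 | 5·0+6·0+6·6 = 36
A: 6·5 = 30 | 5·6+6·0+6·0 = 30
Q: 6·5 = 30 | 5·0+6·5+6·0 = 30
gcd(6,5,6,6) = 1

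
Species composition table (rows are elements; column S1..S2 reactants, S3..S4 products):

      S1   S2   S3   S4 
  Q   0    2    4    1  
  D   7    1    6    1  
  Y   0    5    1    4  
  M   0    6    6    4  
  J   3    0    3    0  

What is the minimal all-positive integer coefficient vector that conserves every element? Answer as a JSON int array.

Coefficients: [1, 5, 1, 6]

Q: 1·0+5·2 = 10 | 1·4+6·1 = 10
D: 1·7+5·1 = 12 | 1·6+6·1 = 12
Y: 1·0+5·5 = 25 | 1·1+6·4 = 25
M: 1·0+5·6 = 30 | 1·6+6·4 = 30
J: 1·3+5·0 = 3 | 1·3+6·0 = 3
gcd(1,5,1,6) = 1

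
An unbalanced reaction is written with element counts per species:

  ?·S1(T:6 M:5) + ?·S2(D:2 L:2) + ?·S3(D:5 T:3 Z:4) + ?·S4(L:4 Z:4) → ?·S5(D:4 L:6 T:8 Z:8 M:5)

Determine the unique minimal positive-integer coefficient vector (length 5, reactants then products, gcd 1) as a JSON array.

D: 3·0+1·2+2·5+4·0 = 12 | 3·4 = 12
L: 3·0+1·2+2·0+4·4 = 18 | 3·6 = 18
T: 3·6+1·0+2·3+4·0 = 24 | 3·8 = 24
Z: 3·0+1·0+2·4+4·4 = 24 | 3·8 = 24
M: 3·5+1·0+2·0+4·0 = 15 | 3·5 = 15
gcd(3,1,2,4,3) = 1

Coefficients: [3, 1, 2, 4, 3]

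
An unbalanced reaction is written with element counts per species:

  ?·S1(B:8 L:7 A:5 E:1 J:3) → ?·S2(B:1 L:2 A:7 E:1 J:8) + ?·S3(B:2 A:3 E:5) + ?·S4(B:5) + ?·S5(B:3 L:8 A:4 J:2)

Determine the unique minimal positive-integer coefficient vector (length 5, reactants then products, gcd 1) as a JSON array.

B: 6·8 = 48 | 1·1+1·2+6·5+5·3 = 48
L: 6·7 = 42 | 1·2+1·0+6·0+5·8 = 42
A: 6·5 = 30 | 1·7+1·3+6·0+5·4 = 30
E: 6·1 = 6 | 1·1+1·5+6·0+5·0 = 6
J: 6·3 = 18 | 1·8+1·0+6·0+5·2 = 18
gcd(6,1,1,6,5) = 1

Coefficients: [6, 1, 1, 6, 5]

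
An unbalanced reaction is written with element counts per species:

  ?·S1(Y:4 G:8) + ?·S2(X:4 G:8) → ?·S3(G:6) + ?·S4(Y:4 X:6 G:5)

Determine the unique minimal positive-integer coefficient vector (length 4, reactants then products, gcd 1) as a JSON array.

Y: 2·4+3·0 = 8 | 5·0+2·4 = 8
X: 2·0+3·4 = 12 | 5·0+2·6 = 12
G: 2·8+3·8 = 40 | 5·6+2·5 = 40
gcd(2,3,5,2) = 1

Coefficients: [2, 3, 5, 2]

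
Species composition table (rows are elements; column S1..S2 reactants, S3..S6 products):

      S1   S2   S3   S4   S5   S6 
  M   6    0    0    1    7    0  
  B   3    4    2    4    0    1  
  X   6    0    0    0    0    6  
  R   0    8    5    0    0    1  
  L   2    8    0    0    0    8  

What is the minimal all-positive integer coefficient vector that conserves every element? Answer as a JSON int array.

M: 4·6+3·0 = 24 | 4·0+3·1+3·7+4·0 = 24
B: 4·3+3·4 = 24 | 4·2+3·4+3·0+4·1 = 24
X: 4·6+3·0 = 24 | 4·0+3·0+3·0+4·6 = 24
R: 4·0+3·8 = 24 | 4·5+3·0+3·0+4·1 = 24
L: 4·2+3·8 = 32 | 4·0+3·0+3·0+4·8 = 32
gcd(4,3,4,3,3,4) = 1

Coefficients: [4, 3, 4, 3, 3, 4]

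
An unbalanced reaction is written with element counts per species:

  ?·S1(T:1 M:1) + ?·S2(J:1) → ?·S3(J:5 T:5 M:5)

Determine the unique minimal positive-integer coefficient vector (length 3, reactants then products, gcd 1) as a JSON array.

Coefficients: [5, 5, 1]

J: 5·0+5·1 = 5 | 1·5 = 5
T: 5·1+5·0 = 5 | 1·5 = 5
M: 5·1+5·0 = 5 | 1·5 = 5
gcd(5,5,1) = 1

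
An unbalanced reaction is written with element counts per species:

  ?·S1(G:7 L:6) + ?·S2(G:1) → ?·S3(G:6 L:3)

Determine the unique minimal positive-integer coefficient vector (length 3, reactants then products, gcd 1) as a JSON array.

G: 1·7+5·1 = 12 | 2·6 = 12
L: 1·6+5·0 = 6 | 2·3 = 6
gcd(1,5,2) = 1

Coefficients: [1, 5, 2]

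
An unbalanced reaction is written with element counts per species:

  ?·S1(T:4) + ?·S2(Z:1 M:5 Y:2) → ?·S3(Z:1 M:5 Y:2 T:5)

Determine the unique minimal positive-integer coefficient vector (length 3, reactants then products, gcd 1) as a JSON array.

Z: 5·0+4·1 = 4 | 4·1 = 4
M: 5·0+4·5 = 20 | 4·5 = 20
Y: 5·0+4·2 = 8 | 4·2 = 8
T: 5·4+4·0 = 20 | 4·5 = 20
gcd(5,4,4) = 1

Coefficients: [5, 4, 4]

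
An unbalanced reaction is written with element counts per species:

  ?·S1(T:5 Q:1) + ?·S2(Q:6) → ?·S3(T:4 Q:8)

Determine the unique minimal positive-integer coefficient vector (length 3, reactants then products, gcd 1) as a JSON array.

T: 4·5+6·0 = 20 | 5·4 = 20
Q: 4·1+6·6 = 40 | 5·8 = 40
gcd(4,6,5) = 1

Coefficients: [4, 6, 5]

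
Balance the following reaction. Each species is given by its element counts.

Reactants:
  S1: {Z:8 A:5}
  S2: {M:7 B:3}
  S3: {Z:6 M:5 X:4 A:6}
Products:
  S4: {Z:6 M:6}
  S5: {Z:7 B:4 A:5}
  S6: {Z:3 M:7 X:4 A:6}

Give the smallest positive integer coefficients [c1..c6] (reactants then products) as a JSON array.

Coefficients: [3, 4, 5, 3, 3, 5]

Z: 3·8+4·0+5·6 = 54 | 3·6+3·7+5·3 = 54
M: 3·0+4·7+5·5 = 53 | 3·6+3·0+5·7 = 53
B: 3·0+4·3+5·0 = 12 | 3·0+3·4+5·0 = 12
X: 3·0+4·0+5·4 = 20 | 3·0+3·0+5·4 = 20
A: 3·5+4·0+5·6 = 45 | 3·0+3·5+5·6 = 45
gcd(3,4,5,3,3,5) = 1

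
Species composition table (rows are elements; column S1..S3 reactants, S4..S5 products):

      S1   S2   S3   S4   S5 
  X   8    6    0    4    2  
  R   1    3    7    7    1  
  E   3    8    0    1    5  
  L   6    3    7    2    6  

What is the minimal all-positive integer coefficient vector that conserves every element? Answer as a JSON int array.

X: 1·8+4·6+4·0 = 32 | 5·4+6·2 = 32
R: 1·1+4·3+4·7 = 41 | 5·7+6·1 = 41
E: 1·3+4·8+4·0 = 35 | 5·1+6·5 = 35
L: 1·6+4·3+4·7 = 46 | 5·2+6·6 = 46
gcd(1,4,4,5,6) = 1

Coefficients: [1, 4, 4, 5, 6]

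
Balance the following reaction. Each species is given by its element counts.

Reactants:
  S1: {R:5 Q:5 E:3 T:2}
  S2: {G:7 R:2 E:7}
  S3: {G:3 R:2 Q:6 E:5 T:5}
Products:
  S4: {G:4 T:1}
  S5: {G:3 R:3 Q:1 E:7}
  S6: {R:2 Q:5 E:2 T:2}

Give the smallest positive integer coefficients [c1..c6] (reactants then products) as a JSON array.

G: 2·0+5·7+1·3 = 38 | 5·4+6·3+2·0 = 38
R: 2·5+5·2+1·2 = 22 | 5·0+6·3+2·2 = 22
Q: 2·5+5·0+1·6 = 16 | 5·0+6·1+2·5 = 16
E: 2·3+5·7+1·5 = 46 | 5·0+6·7+2·2 = 46
T: 2·2+5·0+1·5 = 9 | 5·1+6·0+2·2 = 9
gcd(2,5,1,5,6,2) = 1

Coefficients: [2, 5, 1, 5, 6, 2]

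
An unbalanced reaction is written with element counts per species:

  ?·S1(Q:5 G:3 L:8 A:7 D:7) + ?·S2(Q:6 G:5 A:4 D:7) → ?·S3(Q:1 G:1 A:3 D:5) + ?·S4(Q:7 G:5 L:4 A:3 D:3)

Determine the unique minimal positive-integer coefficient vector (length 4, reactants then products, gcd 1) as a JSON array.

Q: 1·5+2·6 = 17 | 3·1+2·7 = 17
G: 1·3+2·5 = 13 | 3·1+2·5 = 13
L: 1·8+2·0 = 8 | 3·0+2·4 = 8
A: 1·7+2·4 = 15 | 3·3+2·3 = 15
D: 1·7+2·7 = 21 | 3·5+2·3 = 21
gcd(1,2,3,2) = 1

Coefficients: [1, 2, 3, 2]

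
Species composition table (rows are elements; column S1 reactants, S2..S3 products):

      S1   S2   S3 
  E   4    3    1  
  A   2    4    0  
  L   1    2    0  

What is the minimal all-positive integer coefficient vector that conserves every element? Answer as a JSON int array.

Coefficients: [2, 1, 5]

E: 2·4 = 8 | 1·3+5·1 = 8
A: 2·2 = 4 | 1·4+5·0 = 4
L: 2·1 = 2 | 1·2+5·0 = 2
gcd(2,1,5) = 1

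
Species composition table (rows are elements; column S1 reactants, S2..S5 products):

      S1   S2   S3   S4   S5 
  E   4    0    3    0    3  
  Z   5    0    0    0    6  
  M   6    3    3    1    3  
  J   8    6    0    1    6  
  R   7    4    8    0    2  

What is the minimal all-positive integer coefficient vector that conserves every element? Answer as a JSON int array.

E: 6·4 = 24 | 2·0+3·3+6·0+5·3 = 24
Z: 6·5 = 30 | 2·0+3·0+6·0+5·6 = 30
M: 6·6 = 36 | 2·3+3·3+6·1+5·3 = 36
J: 6·8 = 48 | 2·6+3·0+6·1+5·6 = 48
R: 6·7 = 42 | 2·4+3·8+6·0+5·2 = 42
gcd(6,2,3,6,5) = 1

Coefficients: [6, 2, 3, 6, 5]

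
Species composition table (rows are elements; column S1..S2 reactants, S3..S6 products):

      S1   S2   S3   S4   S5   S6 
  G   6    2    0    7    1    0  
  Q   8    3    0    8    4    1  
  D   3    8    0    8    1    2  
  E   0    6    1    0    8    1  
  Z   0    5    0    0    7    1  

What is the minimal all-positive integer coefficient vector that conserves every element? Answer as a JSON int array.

G: 4·6+3·2 = 30 | 1·0+4·7+2·1+1·0 = 30
Q: 4·8+3·3 = 41 | 1·0+4·8+2·4+1·1 = 41
D: 4·3+3·8 = 36 | 1·0+4·8+2·1+1·2 = 36
E: 4·0+3·6 = 18 | 1·1+4·0+2·8+1·1 = 18
Z: 4·0+3·5 = 15 | 1·0+4·0+2·7+1·1 = 15
gcd(4,3,1,4,2,1) = 1

Coefficients: [4, 3, 1, 4, 2, 1]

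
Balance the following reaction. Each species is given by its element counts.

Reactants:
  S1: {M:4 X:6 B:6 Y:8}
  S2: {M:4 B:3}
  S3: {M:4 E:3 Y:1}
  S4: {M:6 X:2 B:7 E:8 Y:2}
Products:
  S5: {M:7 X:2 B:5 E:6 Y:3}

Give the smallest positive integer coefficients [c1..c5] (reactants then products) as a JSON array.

M: 1·4+1·4+4·4+3·6 = 42 | 6·7 = 42
X: 1·6+1·0+4·0+3·2 = 12 | 6·2 = 12
B: 1·6+1·3+4·0+3·7 = 30 | 6·5 = 30
E: 1·0+1·0+4·3+3·8 = 36 | 6·6 = 36
Y: 1·8+1·0+4·1+3·2 = 18 | 6·3 = 18
gcd(1,1,4,3,6) = 1

Coefficients: [1, 1, 4, 3, 6]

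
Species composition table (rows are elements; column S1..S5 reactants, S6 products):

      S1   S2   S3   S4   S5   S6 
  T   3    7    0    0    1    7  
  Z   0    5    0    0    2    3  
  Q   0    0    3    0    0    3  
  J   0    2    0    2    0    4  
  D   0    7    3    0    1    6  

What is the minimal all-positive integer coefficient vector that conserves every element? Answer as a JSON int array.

T: 4·3+1·7+3·0+5·0+2·1 = 21 | 3·7 = 21
Z: 4·0+1·5+3·0+5·0+2·2 = 9 | 3·3 = 9
Q: 4·0+1·0+3·3+5·0+2·0 = 9 | 3·3 = 9
J: 4·0+1·2+3·0+5·2+2·0 = 12 | 3·4 = 12
D: 4·0+1·7+3·3+5·0+2·1 = 18 | 3·6 = 18
gcd(4,1,3,5,2,3) = 1

Coefficients: [4, 1, 3, 5, 2, 3]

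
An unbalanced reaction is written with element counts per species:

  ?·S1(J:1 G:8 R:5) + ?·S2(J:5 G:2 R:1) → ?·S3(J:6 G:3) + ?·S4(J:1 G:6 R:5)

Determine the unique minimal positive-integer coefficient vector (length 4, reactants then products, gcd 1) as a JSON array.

Coefficients: [4, 5, 4, 5]

J: 4·1+5·5 = 29 | 4·6+5·1 = 29
G: 4·8+5·2 = 42 | 4·3+5·6 = 42
R: 4·5+5·1 = 25 | 4·0+5·5 = 25
gcd(4,5,4,5) = 1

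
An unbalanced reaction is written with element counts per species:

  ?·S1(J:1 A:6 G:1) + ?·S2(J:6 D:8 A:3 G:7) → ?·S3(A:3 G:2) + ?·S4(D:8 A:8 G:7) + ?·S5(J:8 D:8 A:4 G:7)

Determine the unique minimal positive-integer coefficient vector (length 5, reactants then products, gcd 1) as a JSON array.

J: 2·1+5·6 = 32 | 1·0+1·0+4·8 = 32
D: 2·0+5·8 = 40 | 1·0+1·8+4·8 = 40
A: 2·6+5·3 = 27 | 1·3+1·8+4·4 = 27
G: 2·1+5·7 = 37 | 1·2+1·7+4·7 = 37
gcd(2,5,1,1,4) = 1

Coefficients: [2, 5, 1, 1, 4]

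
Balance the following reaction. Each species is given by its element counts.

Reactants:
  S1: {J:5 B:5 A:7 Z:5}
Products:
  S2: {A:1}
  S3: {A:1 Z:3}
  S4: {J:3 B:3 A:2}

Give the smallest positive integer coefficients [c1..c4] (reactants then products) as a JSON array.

J: 3·5 = 15 | 6·0+5·0+5·3 = 15
B: 3·5 = 15 | 6·0+5·0+5·3 = 15
A: 3·7 = 21 | 6·1+5·1+5·2 = 21
Z: 3·5 = 15 | 6·0+5·3+5·0 = 15
gcd(3,6,5,5) = 1

Coefficients: [3, 6, 5, 5]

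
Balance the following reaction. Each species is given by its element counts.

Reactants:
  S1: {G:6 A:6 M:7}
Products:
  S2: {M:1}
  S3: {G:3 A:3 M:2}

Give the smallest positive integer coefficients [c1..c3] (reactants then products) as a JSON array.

G: 1·6 = 6 | 3·0+2·3 = 6
A: 1·6 = 6 | 3·0+2·3 = 6
M: 1·7 = 7 | 3·1+2·2 = 7
gcd(1,3,2) = 1

Coefficients: [1, 3, 2]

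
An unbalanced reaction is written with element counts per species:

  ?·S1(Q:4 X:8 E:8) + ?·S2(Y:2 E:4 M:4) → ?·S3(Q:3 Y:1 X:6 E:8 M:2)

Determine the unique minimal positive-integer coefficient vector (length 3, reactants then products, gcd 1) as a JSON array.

Q: 3·4+2·0 = 12 | 4·3 = 12
Y: 3·0+2·2 = 4 | 4·1 = 4
X: 3·8+2·0 = 24 | 4·6 = 24
E: 3·8+2·4 = 32 | 4·8 = 32
M: 3·0+2·4 = 8 | 4·2 = 8
gcd(3,2,4) = 1

Coefficients: [3, 2, 4]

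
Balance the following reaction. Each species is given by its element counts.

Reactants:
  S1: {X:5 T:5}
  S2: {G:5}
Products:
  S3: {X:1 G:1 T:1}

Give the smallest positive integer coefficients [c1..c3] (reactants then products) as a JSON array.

X: 1·5+1·0 = 5 | 5·1 = 5
G: 1·0+1·5 = 5 | 5·1 = 5
T: 1·5+1·0 = 5 | 5·1 = 5
gcd(1,1,5) = 1

Coefficients: [1, 1, 5]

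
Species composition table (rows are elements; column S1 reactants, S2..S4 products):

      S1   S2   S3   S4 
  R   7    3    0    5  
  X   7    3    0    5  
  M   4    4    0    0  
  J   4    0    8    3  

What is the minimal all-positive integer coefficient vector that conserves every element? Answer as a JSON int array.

R: 5·7 = 35 | 5·3+1·0+4·5 = 35
X: 5·7 = 35 | 5·3+1·0+4·5 = 35
M: 5·4 = 20 | 5·4+1·0+4·0 = 20
J: 5·4 = 20 | 5·0+1·8+4·3 = 20
gcd(5,5,1,4) = 1

Coefficients: [5, 5, 1, 4]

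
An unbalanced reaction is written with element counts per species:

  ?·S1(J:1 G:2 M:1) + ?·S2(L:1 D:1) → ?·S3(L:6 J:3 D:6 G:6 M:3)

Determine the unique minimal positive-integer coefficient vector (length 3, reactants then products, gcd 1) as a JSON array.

Coefficients: [3, 6, 1]

L: 3·0+6·1 = 6 | 1·6 = 6
J: 3·1+6·0 = 3 | 1·3 = 3
D: 3·0+6·1 = 6 | 1·6 = 6
G: 3·2+6·0 = 6 | 1·6 = 6
M: 3·1+6·0 = 3 | 1·3 = 3
gcd(3,6,1) = 1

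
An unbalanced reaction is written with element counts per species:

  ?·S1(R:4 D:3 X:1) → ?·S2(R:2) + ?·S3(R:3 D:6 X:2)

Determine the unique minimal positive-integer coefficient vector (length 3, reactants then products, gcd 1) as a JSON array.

R: 4·4 = 16 | 5·2+2·3 = 16
D: 4·3 = 12 | 5·0+2·6 = 12
X: 4·1 = 4 | 5·0+2·2 = 4
gcd(4,5,2) = 1

Coefficients: [4, 5, 2]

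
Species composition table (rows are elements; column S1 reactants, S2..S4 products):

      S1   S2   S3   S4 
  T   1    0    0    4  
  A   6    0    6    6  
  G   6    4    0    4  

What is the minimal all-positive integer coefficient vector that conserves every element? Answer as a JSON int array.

T: 4·1 = 4 | 5·0+3·0+1·4 = 4
A: 4·6 = 24 | 5·0+3·6+1·6 = 24
G: 4·6 = 24 | 5·4+3·0+1·4 = 24
gcd(4,5,3,1) = 1

Coefficients: [4, 5, 3, 1]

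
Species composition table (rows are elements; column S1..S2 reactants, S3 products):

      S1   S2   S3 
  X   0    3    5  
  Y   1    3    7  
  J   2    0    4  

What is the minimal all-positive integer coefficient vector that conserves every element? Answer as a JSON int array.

X: 6·0+5·3 = 15 | 3·5 = 15
Y: 6·1+5·3 = 21 | 3·7 = 21
J: 6·2+5·0 = 12 | 3·4 = 12
gcd(6,5,3) = 1

Coefficients: [6, 5, 3]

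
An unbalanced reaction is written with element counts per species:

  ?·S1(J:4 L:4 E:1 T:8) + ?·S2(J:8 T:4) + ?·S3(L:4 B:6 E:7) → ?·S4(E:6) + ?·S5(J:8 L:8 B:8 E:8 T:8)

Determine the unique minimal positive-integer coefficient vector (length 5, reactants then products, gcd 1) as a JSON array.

J: 2·4+2·8+4·0 = 24 | 1·0+3·8 = 24
L: 2·4+2·0+4·4 = 24 | 1·0+3·8 = 24
B: 2·0+2·0+4·6 = 24 | 1·0+3·8 = 24
E: 2·1+2·0+4·7 = 30 | 1·6+3·8 = 30
T: 2·8+2·4+4·0 = 24 | 1·0+3·8 = 24
gcd(2,2,4,1,3) = 1

Coefficients: [2, 2, 4, 1, 3]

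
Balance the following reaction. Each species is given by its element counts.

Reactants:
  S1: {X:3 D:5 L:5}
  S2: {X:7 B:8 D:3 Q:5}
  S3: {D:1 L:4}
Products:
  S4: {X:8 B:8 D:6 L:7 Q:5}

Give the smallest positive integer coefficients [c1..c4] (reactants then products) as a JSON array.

Coefficients: [1, 3, 4, 3]

X: 1·3+3·7+4·0 = 24 | 3·8 = 24
B: 1·0+3·8+4·0 = 24 | 3·8 = 24
D: 1·5+3·3+4·1 = 18 | 3·6 = 18
L: 1·5+3·0+4·4 = 21 | 3·7 = 21
Q: 1·0+3·5+4·0 = 15 | 3·5 = 15
gcd(1,3,4,3) = 1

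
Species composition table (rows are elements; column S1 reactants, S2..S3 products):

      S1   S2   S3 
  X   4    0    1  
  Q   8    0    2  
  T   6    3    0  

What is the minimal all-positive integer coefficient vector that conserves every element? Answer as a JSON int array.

X: 1·4 = 4 | 2·0+4·1 = 4
Q: 1·8 = 8 | 2·0+4·2 = 8
T: 1·6 = 6 | 2·3+4·0 = 6
gcd(1,2,4) = 1

Coefficients: [1, 2, 4]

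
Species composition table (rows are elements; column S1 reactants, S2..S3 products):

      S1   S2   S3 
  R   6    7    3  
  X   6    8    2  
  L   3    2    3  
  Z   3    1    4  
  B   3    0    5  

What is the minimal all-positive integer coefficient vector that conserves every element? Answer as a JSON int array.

Coefficients: [5, 3, 3]

R: 5·6 = 30 | 3·7+3·3 = 30
X: 5·6 = 30 | 3·8+3·2 = 30
L: 5·3 = 15 | 3·2+3·3 = 15
Z: 5·3 = 15 | 3·1+3·4 = 15
B: 5·3 = 15 | 3·0+3·5 = 15
gcd(5,3,3) = 1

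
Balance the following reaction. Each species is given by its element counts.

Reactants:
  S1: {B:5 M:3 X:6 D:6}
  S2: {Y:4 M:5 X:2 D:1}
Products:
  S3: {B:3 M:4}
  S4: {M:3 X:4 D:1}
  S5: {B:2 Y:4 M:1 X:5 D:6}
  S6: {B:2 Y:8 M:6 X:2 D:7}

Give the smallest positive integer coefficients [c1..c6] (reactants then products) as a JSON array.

B: 5·5+6·0 = 25 | 5·3+5·0+4·2+1·2 = 25
Y: 5·0+6·4 = 24 | 5·0+5·0+4·4+1·8 = 24
M: 5·3+6·5 = 45 | 5·4+5·3+4·1+1·6 = 45
X: 5·6+6·2 = 42 | 5·0+5·4+4·5+1·2 = 42
D: 5·6+6·1 = 36 | 5·0+5·1+4·6+1·7 = 36
gcd(5,6,5,5,4,1) = 1

Coefficients: [5, 6, 5, 5, 4, 1]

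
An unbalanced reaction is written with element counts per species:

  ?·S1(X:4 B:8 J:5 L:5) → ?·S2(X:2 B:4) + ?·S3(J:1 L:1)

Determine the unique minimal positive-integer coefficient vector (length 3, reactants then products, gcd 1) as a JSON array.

Coefficients: [1, 2, 5]

X: 1·4 = 4 | 2·2+5·0 = 4
B: 1·8 = 8 | 2·4+5·0 = 8
J: 1·5 = 5 | 2·0+5·1 = 5
L: 1·5 = 5 | 2·0+5·1 = 5
gcd(1,2,5) = 1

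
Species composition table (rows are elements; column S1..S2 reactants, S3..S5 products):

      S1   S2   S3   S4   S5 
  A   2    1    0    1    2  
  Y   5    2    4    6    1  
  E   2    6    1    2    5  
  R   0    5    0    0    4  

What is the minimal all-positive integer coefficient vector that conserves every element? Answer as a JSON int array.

Coefficients: [5, 4, 1, 4, 5]

A: 5·2+4·1 = 14 | 1·0+4·1+5·2 = 14
Y: 5·5+4·2 = 33 | 1·4+4·6+5·1 = 33
E: 5·2+4·6 = 34 | 1·1+4·2+5·5 = 34
R: 5·0+4·5 = 20 | 1·0+4·0+5·4 = 20
gcd(5,4,1,4,5) = 1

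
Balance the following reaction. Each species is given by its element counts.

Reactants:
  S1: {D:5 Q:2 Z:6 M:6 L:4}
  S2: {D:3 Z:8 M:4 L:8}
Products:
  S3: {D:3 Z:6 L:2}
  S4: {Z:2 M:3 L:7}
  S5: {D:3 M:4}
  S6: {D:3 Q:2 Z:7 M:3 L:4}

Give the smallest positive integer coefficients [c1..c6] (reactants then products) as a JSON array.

D: 6·5+2·3 = 36 | 1·3+2·0+5·3+6·3 = 36
Q: 6·2+2·0 = 12 | 1·0+2·0+5·0+6·2 = 12
Z: 6·6+2·8 = 52 | 1·6+2·2+5·0+6·7 = 52
M: 6·6+2·4 = 44 | 1·0+2·3+5·4+6·3 = 44
L: 6·4+2·8 = 40 | 1·2+2·7+5·0+6·4 = 40
gcd(6,2,1,2,5,6) = 1

Coefficients: [6, 2, 1, 2, 5, 6]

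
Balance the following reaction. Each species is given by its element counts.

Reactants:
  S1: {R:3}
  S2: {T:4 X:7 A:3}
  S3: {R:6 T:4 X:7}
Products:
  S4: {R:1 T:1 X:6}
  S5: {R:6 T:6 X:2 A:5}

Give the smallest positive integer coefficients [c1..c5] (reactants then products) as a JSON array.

R: 6·3+5·0+1·6 = 24 | 6·1+3·6 = 24
T: 6·0+5·4+1·4 = 24 | 6·1+3·6 = 24
X: 6·0+5·7+1·7 = 42 | 6·6+3·2 = 42
A: 6·0+5·3+1·0 = 15 | 6·0+3·5 = 15
gcd(6,5,1,6,3) = 1

Coefficients: [6, 5, 1, 6, 3]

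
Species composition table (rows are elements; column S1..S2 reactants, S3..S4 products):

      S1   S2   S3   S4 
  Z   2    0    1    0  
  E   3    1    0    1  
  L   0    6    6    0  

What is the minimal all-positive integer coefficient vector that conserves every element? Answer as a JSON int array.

Z: 1·2+2·0 = 2 | 2·1+5·0 = 2
E: 1·3+2·1 = 5 | 2·0+5·1 = 5
L: 1·0+2·6 = 12 | 2·6+5·0 = 12
gcd(1,2,2,5) = 1

Coefficients: [1, 2, 2, 5]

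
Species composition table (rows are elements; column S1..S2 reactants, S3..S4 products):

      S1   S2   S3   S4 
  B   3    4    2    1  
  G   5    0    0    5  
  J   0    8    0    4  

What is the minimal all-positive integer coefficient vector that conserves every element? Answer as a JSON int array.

B: 2·3+1·4 = 10 | 4·2+2·1 = 10
G: 2·5+1·0 = 10 | 4·0+2·5 = 10
J: 2·0+1·8 = 8 | 4·0+2·4 = 8
gcd(2,1,4,2) = 1

Coefficients: [2, 1, 4, 2]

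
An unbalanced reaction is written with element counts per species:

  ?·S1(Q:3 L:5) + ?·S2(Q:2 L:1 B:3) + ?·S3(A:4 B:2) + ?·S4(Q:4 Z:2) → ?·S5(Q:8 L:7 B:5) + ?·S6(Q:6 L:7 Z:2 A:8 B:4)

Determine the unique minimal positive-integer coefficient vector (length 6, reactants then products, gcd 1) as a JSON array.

Q: 6·3+5·2+4·0+2·4 = 36 | 3·8+2·6 = 36
L: 6·5+5·1+4·0+2·0 = 35 | 3·7+2·7 = 35
Z: 6·0+5·0+4·0+2·2 = 4 | 3·0+2·2 = 4
A: 6·0+5·0+4·4+2·0 = 16 | 3·0+2·8 = 16
B: 6·0+5·3+4·2+2·0 = 23 | 3·5+2·4 = 23
gcd(6,5,4,2,3,2) = 1

Coefficients: [6, 5, 4, 2, 3, 2]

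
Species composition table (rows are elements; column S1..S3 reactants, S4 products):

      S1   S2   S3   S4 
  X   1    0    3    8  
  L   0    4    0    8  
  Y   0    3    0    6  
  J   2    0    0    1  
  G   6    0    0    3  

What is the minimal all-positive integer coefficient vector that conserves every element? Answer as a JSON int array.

X: 1·1+4·0+5·3 = 16 | 2·8 = 16
L: 1·0+4·4+5·0 = 16 | 2·8 = 16
Y: 1·0+4·3+5·0 = 12 | 2·6 = 12
J: 1·2+4·0+5·0 = 2 | 2·1 = 2
G: 1·6+4·0+5·0 = 6 | 2·3 = 6
gcd(1,4,5,2) = 1

Coefficients: [1, 4, 5, 2]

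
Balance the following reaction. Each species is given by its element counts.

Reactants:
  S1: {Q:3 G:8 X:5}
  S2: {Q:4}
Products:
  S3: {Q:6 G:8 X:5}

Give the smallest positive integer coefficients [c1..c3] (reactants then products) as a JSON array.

Q: 4·3+3·4 = 24 | 4·6 = 24
G: 4·8+3·0 = 32 | 4·8 = 32
X: 4·5+3·0 = 20 | 4·5 = 20
gcd(4,3,4) = 1

Coefficients: [4, 3, 4]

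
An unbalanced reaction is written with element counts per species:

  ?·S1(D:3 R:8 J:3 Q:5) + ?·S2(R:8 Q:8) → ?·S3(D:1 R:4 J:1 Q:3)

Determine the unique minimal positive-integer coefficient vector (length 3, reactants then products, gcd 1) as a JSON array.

Coefficients: [2, 1, 6]

D: 2·3+1·0 = 6 | 6·1 = 6
R: 2·8+1·8 = 24 | 6·4 = 24
J: 2·3+1·0 = 6 | 6·1 = 6
Q: 2·5+1·8 = 18 | 6·3 = 18
gcd(2,1,6) = 1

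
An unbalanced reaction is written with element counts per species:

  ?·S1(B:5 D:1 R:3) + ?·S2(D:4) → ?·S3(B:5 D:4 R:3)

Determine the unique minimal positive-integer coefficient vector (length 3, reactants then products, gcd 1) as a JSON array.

Coefficients: [4, 3, 4]

B: 4·5+3·0 = 20 | 4·5 = 20
D: 4·1+3·4 = 16 | 4·4 = 16
R: 4·3+3·0 = 12 | 4·3 = 12
gcd(4,3,4) = 1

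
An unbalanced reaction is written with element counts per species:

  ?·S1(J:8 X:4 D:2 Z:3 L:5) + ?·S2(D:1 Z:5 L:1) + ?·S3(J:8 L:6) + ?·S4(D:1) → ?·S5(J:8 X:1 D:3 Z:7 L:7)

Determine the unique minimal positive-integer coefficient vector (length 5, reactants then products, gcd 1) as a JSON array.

J: 1·8+5·0+3·8+5·0 = 32 | 4·8 = 32
X: 1·4+5·0+3·0+5·0 = 4 | 4·1 = 4
D: 1·2+5·1+3·0+5·1 = 12 | 4·3 = 12
Z: 1·3+5·5+3·0+5·0 = 28 | 4·7 = 28
L: 1·5+5·1+3·6+5·0 = 28 | 4·7 = 28
gcd(1,5,3,5,4) = 1

Coefficients: [1, 5, 3, 5, 4]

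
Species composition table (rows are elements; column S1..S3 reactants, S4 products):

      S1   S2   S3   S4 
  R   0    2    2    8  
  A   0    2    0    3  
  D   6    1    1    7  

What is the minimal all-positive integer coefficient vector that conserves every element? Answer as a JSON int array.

R: 1·0+3·2+5·2 = 16 | 2·8 = 16
A: 1·0+3·2+5·0 = 6 | 2·3 = 6
D: 1·6+3·1+5·1 = 14 | 2·7 = 14
gcd(1,3,5,2) = 1

Coefficients: [1, 3, 5, 2]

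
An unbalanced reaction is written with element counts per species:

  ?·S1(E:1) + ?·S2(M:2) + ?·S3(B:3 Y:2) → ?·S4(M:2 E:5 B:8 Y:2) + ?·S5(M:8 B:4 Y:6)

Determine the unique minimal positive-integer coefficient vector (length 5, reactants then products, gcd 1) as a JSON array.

M: 5·0+5·2+4·0 = 10 | 1·2+1·8 = 10
E: 5·1+5·0+4·0 = 5 | 1·5+1·0 = 5
B: 5·0+5·0+4·3 = 12 | 1·8+1·4 = 12
Y: 5·0+5·0+4·2 = 8 | 1·2+1·6 = 8
gcd(5,5,4,1,1) = 1

Coefficients: [5, 5, 4, 1, 1]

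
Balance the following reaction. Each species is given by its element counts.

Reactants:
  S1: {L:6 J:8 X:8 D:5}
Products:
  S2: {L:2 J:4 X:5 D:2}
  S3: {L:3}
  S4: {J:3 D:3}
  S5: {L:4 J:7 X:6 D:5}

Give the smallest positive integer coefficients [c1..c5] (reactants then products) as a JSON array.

L: 6·6 = 36 | 6·2+4·3+1·0+3·4 = 36
J: 6·8 = 48 | 6·4+4·0+1·3+3·7 = 48
X: 6·8 = 48 | 6·5+4·0+1·0+3·6 = 48
D: 6·5 = 30 | 6·2+4·0+1·3+3·5 = 30
gcd(6,6,4,1,3) = 1

Coefficients: [6, 6, 4, 1, 3]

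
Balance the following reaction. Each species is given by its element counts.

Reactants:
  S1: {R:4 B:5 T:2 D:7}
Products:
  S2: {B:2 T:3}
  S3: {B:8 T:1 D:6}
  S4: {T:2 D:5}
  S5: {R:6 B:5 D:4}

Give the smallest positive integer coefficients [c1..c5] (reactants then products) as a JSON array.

Coefficients: [6, 1, 1, 4, 4]

R: 6·4 = 24 | 1·0+1·0+4·0+4·6 = 24
B: 6·5 = 30 | 1·2+1·8+4·0+4·5 = 30
T: 6·2 = 12 | 1·3+1·1+4·2+4·0 = 12
D: 6·7 = 42 | 1·0+1·6+4·5+4·4 = 42
gcd(6,1,1,4,4) = 1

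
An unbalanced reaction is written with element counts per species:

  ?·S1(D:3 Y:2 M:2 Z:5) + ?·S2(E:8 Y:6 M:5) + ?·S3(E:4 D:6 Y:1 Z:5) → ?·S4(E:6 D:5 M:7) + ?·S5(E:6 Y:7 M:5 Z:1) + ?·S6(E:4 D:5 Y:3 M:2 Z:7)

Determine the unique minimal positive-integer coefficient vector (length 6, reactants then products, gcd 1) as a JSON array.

Coefficients: [6, 6, 2, 1, 5, 5]

E: 6·0+6·8+2·4 = 56 | 1·6+5·6+5·4 = 56
D: 6·3+6·0+2·6 = 30 | 1·5+5·0+5·5 = 30
Y: 6·2+6·6+2·1 = 50 | 1·0+5·7+5·3 = 50
M: 6·2+6·5+2·0 = 42 | 1·7+5·5+5·2 = 42
Z: 6·5+6·0+2·5 = 40 | 1·0+5·1+5·7 = 40
gcd(6,6,2,1,5,5) = 1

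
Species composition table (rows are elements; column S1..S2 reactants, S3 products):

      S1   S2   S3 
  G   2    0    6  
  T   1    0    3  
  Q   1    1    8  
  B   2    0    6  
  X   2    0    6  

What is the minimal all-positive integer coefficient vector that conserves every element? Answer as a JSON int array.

G: 3·2+5·0 = 6 | 1·6 = 6
T: 3·1+5·0 = 3 | 1·3 = 3
Q: 3·1+5·1 = 8 | 1·8 = 8
B: 3·2+5·0 = 6 | 1·6 = 6
X: 3·2+5·0 = 6 | 1·6 = 6
gcd(3,5,1) = 1

Coefficients: [3, 5, 1]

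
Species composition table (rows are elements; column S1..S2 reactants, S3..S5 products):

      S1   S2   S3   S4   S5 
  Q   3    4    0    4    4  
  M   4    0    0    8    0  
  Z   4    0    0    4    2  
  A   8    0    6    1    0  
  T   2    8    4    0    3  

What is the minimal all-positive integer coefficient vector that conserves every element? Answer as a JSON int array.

Coefficients: [4, 3, 5, 2, 4]

Q: 4·3+3·4 = 24 | 5·0+2·4+4·4 = 24
M: 4·4+3·0 = 16 | 5·0+2·8+4·0 = 16
Z: 4·4+3·0 = 16 | 5·0+2·4+4·2 = 16
A: 4·8+3·0 = 32 | 5·6+2·1+4·0 = 32
T: 4·2+3·8 = 32 | 5·4+2·0+4·3 = 32
gcd(4,3,5,2,4) = 1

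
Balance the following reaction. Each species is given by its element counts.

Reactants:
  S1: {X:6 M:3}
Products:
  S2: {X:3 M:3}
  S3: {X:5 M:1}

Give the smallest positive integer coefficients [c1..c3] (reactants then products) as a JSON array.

Coefficients: [4, 3, 3]

X: 4·6 = 24 | 3·3+3·5 = 24
M: 4·3 = 12 | 3·3+3·1 = 12
gcd(4,3,3) = 1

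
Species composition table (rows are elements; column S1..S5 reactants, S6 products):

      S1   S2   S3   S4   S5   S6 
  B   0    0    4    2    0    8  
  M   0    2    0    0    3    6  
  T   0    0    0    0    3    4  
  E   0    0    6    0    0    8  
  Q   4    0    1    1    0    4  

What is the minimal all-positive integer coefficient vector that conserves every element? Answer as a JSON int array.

B: 1·0+3·0+4·4+4·2+4·0 = 24 | 3·8 = 24
M: 1·0+3·2+4·0+4·0+4·3 = 18 | 3·6 = 18
T: 1·0+3·0+4·0+4·0+4·3 = 12 | 3·4 = 12
E: 1·0+3·0+4·6+4·0+4·0 = 24 | 3·8 = 24
Q: 1·4+3·0+4·1+4·1+4·0 = 12 | 3·4 = 12
gcd(1,3,4,4,4,3) = 1

Coefficients: [1, 3, 4, 4, 4, 3]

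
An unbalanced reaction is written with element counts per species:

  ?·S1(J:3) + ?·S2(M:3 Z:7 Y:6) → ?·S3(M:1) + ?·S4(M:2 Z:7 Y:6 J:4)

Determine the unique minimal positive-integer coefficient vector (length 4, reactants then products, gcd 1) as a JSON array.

M: 4·0+3·3 = 9 | 3·1+3·2 = 9
Z: 4·0+3·7 = 21 | 3·0+3·7 = 21
Y: 4·0+3·6 = 18 | 3·0+3·6 = 18
J: 4·3+3·0 = 12 | 3·0+3·4 = 12
gcd(4,3,3,3) = 1

Coefficients: [4, 3, 3, 3]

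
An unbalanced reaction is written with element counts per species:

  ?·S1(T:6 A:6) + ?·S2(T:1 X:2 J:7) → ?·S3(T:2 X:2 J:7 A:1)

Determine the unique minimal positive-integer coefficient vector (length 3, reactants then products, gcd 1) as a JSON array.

T: 1·6+6·1 = 12 | 6·2 = 12
X: 1·0+6·2 = 12 | 6·2 = 12
J: 1·0+6·7 = 42 | 6·7 = 42
A: 1·6+6·0 = 6 | 6·1 = 6
gcd(1,6,6) = 1

Coefficients: [1, 6, 6]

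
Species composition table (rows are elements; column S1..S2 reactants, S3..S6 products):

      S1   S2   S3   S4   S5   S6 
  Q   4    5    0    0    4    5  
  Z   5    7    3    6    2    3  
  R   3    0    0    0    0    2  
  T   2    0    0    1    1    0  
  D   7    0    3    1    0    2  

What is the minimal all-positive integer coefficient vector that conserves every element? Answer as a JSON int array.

Coefficients: [2, 3, 2, 2, 2, 3]

Q: 2·4+3·5 = 23 | 2·0+2·0+2·4+3·5 = 23
Z: 2·5+3·7 = 31 | 2·3+2·6+2·2+3·3 = 31
R: 2·3+3·0 = 6 | 2·0+2·0+2·0+3·2 = 6
T: 2·2+3·0 = 4 | 2·0+2·1+2·1+3·0 = 4
D: 2·7+3·0 = 14 | 2·3+2·1+2·0+3·2 = 14
gcd(2,3,2,2,2,3) = 1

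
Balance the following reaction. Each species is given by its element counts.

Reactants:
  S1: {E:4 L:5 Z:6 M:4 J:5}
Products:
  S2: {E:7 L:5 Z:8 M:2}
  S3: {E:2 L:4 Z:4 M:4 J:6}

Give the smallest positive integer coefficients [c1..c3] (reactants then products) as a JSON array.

E: 6·4 = 24 | 2·7+5·2 = 24
L: 6·5 = 30 | 2·5+5·4 = 30
Z: 6·6 = 36 | 2·8+5·4 = 36
M: 6·4 = 24 | 2·2+5·4 = 24
J: 6·5 = 30 | 2·0+5·6 = 30
gcd(6,2,5) = 1

Coefficients: [6, 2, 5]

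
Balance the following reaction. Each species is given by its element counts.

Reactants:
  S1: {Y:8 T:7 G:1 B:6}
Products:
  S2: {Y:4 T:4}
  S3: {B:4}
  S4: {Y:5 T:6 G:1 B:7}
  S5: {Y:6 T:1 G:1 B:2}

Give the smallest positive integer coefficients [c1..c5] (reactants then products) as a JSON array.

Coefficients: [6, 4, 1, 4, 2]

Y: 6·8 = 48 | 4·4+1·0+4·5+2·6 = 48
T: 6·7 = 42 | 4·4+1·0+4·6+2·1 = 42
G: 6·1 = 6 | 4·0+1·0+4·1+2·1 = 6
B: 6·6 = 36 | 4·0+1·4+4·7+2·2 = 36
gcd(6,4,1,4,2) = 1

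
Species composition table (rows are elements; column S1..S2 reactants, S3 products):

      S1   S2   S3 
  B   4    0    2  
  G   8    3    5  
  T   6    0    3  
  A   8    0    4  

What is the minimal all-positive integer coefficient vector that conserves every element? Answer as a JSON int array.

Coefficients: [3, 2, 6]

B: 3·4+2·0 = 12 | 6·2 = 12
G: 3·8+2·3 = 30 | 6·5 = 30
T: 3·6+2·0 = 18 | 6·3 = 18
A: 3·8+2·0 = 24 | 6·4 = 24
gcd(3,2,6) = 1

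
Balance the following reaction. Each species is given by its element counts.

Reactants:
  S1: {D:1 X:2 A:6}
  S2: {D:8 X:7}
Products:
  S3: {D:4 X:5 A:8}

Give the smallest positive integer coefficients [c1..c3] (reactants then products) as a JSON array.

Coefficients: [4, 1, 3]

D: 4·1+1·8 = 12 | 3·4 = 12
X: 4·2+1·7 = 15 | 3·5 = 15
A: 4·6+1·0 = 24 | 3·8 = 24
gcd(4,1,3) = 1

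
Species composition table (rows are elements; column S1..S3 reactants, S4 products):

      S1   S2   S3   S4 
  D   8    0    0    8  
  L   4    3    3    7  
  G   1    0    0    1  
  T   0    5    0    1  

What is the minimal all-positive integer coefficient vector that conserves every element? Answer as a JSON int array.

D: 5·8+1·0+4·0 = 40 | 5·8 = 40
L: 5·4+1·3+4·3 = 35 | 5·7 = 35
G: 5·1+1·0+4·0 = 5 | 5·1 = 5
T: 5·0+1·5+4·0 = 5 | 5·1 = 5
gcd(5,1,4,5) = 1

Coefficients: [5, 1, 4, 5]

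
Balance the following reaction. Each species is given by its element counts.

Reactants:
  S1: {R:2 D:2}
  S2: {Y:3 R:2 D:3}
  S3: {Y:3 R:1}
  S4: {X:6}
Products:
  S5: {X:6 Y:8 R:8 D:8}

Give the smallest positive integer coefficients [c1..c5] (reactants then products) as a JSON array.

Coefficients: [6, 4, 4, 3, 3]

X: 6·0+4·0+4·0+3·6 = 18 | 3·6 = 18
Y: 6·0+4·3+4·3+3·0 = 24 | 3·8 = 24
R: 6·2+4·2+4·1+3·0 = 24 | 3·8 = 24
D: 6·2+4·3+4·0+3·0 = 24 | 3·8 = 24
gcd(6,4,4,3,3) = 1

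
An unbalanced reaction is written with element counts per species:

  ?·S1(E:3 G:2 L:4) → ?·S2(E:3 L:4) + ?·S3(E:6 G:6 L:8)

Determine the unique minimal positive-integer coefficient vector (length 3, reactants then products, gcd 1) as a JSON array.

E: 3·3 = 9 | 1·3+1·6 = 9
G: 3·2 = 6 | 1·0+1·6 = 6
L: 3·4 = 12 | 1·4+1·8 = 12
gcd(3,1,1) = 1

Coefficients: [3, 1, 1]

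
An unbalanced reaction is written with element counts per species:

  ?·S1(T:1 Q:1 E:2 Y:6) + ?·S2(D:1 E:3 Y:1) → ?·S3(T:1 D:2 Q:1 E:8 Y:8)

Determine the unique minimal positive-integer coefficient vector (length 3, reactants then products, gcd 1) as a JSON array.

T: 1·1+2·0 = 1 | 1·1 = 1
D: 1·0+2·1 = 2 | 1·2 = 2
Q: 1·1+2·0 = 1 | 1·1 = 1
E: 1·2+2·3 = 8 | 1·8 = 8
Y: 1·6+2·1 = 8 | 1·8 = 8
gcd(1,2,1) = 1

Coefficients: [1, 2, 1]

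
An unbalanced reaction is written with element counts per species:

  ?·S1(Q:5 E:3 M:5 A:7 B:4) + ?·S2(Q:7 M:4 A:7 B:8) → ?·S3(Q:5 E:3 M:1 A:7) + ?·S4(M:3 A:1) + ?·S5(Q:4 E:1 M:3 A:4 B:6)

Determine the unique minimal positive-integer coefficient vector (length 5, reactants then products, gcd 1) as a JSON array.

Q: 5·5+2·7 = 39 | 3·5+4·0+6·4 = 39
E: 5·3+2·0 = 15 | 3·3+4·0+6·1 = 15
M: 5·5+2·4 = 33 | 3·1+4·3+6·3 = 33
A: 5·7+2·7 = 49 | 3·7+4·1+6·4 = 49
B: 5·4+2·8 = 36 | 3·0+4·0+6·6 = 36
gcd(5,2,3,4,6) = 1

Coefficients: [5, 2, 3, 4, 6]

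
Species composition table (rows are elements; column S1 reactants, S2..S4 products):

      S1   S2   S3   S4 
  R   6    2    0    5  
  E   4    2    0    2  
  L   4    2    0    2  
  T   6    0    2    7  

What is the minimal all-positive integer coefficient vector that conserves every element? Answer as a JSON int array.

R: 3·6 = 18 | 4·2+2·0+2·5 = 18
E: 3·4 = 12 | 4·2+2·0+2·2 = 12
L: 3·4 = 12 | 4·2+2·0+2·2 = 12
T: 3·6 = 18 | 4·0+2·2+2·7 = 18
gcd(3,4,2,2) = 1

Coefficients: [3, 4, 2, 2]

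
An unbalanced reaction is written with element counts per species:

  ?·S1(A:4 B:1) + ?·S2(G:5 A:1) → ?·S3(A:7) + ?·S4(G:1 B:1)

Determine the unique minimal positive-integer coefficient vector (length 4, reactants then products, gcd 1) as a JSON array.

Coefficients: [5, 1, 3, 5]

G: 5·0+1·5 = 5 | 3·0+5·1 = 5
A: 5·4+1·1 = 21 | 3·7+5·0 = 21
B: 5·1+1·0 = 5 | 3·0+5·1 = 5
gcd(5,1,3,5) = 1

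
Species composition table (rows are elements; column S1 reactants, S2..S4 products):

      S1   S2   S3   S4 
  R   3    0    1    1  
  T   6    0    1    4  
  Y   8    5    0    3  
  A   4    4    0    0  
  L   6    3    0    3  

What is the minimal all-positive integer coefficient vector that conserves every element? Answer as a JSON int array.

Coefficients: [1, 1, 2, 1]

R: 1·3 = 3 | 1·0+2·1+1·1 = 3
T: 1·6 = 6 | 1·0+2·1+1·4 = 6
Y: 1·8 = 8 | 1·5+2·0+1·3 = 8
A: 1·4 = 4 | 1·4+2·0+1·0 = 4
L: 1·6 = 6 | 1·3+2·0+1·3 = 6
gcd(1,1,2,1) = 1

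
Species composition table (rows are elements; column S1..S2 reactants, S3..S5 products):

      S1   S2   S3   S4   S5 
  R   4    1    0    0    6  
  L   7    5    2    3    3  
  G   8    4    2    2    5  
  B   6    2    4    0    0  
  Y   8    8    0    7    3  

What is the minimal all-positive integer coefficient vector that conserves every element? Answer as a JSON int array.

Coefficients: [2, 4, 5, 6, 2]

R: 2·4+4·1 = 12 | 5·0+6·0+2·6 = 12
L: 2·7+4·5 = 34 | 5·2+6·3+2·3 = 34
G: 2·8+4·4 = 32 | 5·2+6·2+2·5 = 32
B: 2·6+4·2 = 20 | 5·4+6·0+2·0 = 20
Y: 2·8+4·8 = 48 | 5·0+6·7+2·3 = 48
gcd(2,4,5,6,2) = 1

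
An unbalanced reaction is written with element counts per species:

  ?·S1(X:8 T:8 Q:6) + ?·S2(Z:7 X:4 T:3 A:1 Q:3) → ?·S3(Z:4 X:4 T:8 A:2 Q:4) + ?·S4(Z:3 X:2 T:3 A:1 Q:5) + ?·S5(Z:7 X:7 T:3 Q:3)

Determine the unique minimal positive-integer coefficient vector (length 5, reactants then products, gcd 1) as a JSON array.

Coefficients: [1, 3, 1, 1, 2]

Z: 1·0+3·7 = 21 | 1·4+1·3+2·7 = 21
X: 1·8+3·4 = 20 | 1·4+1·2+2·7 = 20
T: 1·8+3·3 = 17 | 1·8+1·3+2·3 = 17
A: 1·0+3·1 = 3 | 1·2+1·1+2·0 = 3
Q: 1·6+3·3 = 15 | 1·4+1·5+2·3 = 15
gcd(1,3,1,1,2) = 1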